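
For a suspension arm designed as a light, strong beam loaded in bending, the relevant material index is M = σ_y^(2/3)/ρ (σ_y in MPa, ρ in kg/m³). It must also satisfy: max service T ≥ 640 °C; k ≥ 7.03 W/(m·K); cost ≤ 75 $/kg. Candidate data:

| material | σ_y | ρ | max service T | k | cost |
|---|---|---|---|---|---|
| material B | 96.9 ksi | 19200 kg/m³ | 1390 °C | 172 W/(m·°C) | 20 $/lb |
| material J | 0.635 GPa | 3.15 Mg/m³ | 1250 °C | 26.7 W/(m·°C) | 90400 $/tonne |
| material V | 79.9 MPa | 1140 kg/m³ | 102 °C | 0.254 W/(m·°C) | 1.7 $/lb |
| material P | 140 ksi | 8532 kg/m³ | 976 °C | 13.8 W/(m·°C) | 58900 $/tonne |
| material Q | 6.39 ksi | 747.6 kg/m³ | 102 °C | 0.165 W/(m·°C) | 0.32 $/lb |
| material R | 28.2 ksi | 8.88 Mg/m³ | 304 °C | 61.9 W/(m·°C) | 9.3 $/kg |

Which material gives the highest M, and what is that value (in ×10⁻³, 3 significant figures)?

material P, M = 11.4×10⁻³

Screen on constraints: max service T ≥ 640 °C; k ≥ 7.03 W/(m·K); cost ≤ 75 $/kg. Survivors: material B, material P.
Normalizing units and computing the index:
  material B: σ_y = 668.1 MPa, ρ = 19200 kg/m³
  material P: σ_y = 965.3 MPa, ρ = 8532 kg/m³
  material P: M = 11.4×10⁻³
  material B: M = 3.98×10⁻³
Material P ranks first.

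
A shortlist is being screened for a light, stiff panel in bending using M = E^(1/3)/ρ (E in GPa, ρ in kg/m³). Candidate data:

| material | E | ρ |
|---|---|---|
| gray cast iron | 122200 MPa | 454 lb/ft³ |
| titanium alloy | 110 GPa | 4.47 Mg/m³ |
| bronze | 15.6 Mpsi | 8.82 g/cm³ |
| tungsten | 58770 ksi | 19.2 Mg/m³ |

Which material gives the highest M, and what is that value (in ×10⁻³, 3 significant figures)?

titanium alloy, M = 1.07×10⁻³

Putting every candidate on a common basis:
  gray cast iron: E = 122.2 GPa, ρ = 7272 kg/m³
  titanium alloy: E = 110.0 GPa, ρ = 4470 kg/m³
  bronze: E = 107.6 GPa, ρ = 8820 kg/m³
  tungsten: E = 405.2 GPa, ρ = 19200 kg/m³
  titanium alloy: M = 1.07×10⁻³
  gray cast iron: M = 0.682×10⁻³
  bronze: M = 0.539×10⁻³
  tungsten: M = 0.385×10⁻³
The maximum is for titanium alloy.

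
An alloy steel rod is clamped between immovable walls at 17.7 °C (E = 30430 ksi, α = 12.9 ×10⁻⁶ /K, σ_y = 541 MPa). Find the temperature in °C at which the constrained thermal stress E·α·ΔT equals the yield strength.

E = 30430 ksi = 209.8 GPa.
E·α·ΔT = 541.0 MPa ⇒ ΔT = 541.0 / (209.8×10³ × 12.9×10⁻⁶) = 199.9 K.
T = 17.7 + 199.9 = 217.6 °C.

218 °C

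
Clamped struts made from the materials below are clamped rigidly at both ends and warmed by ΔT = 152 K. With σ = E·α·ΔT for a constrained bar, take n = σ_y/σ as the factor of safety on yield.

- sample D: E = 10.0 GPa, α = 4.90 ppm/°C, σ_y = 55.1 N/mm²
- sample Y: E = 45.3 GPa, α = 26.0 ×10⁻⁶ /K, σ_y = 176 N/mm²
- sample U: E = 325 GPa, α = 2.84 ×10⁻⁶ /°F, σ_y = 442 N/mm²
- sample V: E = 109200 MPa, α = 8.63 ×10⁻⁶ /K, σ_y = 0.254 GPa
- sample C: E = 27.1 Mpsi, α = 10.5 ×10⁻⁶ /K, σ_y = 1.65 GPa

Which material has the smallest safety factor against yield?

With everything in SI (GPa, ×10⁻⁶/K, MPa):
  sample D: E = 10.00, α = 4.90, σ_y = 55.10 → σ = 7.45 MPa, n = 7.40
  sample Y: E = 45.30, α = 26.0, σ_y = 176.0 → σ = 179 MPa, n = 0.983
  sample U: E = 325.0, α = 5.11, σ_y = 442.0 → σ = 253 MPa, n = 1.75
  sample V: E = 109.2, α = 8.63, σ_y = 254.0 → σ = 143 MPa, n = 1.77
  sample C: E = 186.8, α = 10.5, σ_y = 1650 → σ = 298 MPa, n = 5.53
Sample Y has the lowest safety factor, n = 0.983.

sample Y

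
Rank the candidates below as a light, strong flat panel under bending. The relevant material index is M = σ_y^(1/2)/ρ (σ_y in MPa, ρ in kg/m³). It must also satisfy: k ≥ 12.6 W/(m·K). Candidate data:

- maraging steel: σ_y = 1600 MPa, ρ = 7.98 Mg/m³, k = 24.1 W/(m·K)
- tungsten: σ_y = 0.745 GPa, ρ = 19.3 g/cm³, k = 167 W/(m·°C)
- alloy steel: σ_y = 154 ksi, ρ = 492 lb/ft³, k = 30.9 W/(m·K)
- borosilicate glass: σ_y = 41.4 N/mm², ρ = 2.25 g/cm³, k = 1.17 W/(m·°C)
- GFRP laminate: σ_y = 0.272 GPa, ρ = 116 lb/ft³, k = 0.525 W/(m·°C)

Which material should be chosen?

maraging steel

Screen on constraints: k ≥ 12.6 W/(m·K). Survivors: maraging steel, tungsten, alloy steel.
Convert each candidate to consistent units, then evaluate M:
  maraging steel: σ_y = 1600 MPa, ρ = 7980 kg/m³
  tungsten: σ_y = 745.0 MPa, ρ = 19300 kg/m³
  alloy steel: σ_y = 1062 MPa, ρ = 7881 kg/m³
  maraging steel: M = 5.01×10⁻³
  alloy steel: M = 4.13×10⁻³
  tungsten: M = 1.41×10⁻³
Highest index: maraging steel.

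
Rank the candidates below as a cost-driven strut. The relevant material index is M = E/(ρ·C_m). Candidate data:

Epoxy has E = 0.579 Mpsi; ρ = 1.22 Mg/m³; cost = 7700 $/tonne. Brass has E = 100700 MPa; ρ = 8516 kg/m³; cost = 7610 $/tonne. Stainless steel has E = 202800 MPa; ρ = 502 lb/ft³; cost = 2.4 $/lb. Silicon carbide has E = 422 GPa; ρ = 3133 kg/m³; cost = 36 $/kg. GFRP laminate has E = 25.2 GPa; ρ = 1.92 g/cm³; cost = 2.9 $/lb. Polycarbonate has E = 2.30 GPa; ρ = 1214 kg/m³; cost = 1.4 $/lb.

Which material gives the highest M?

stainless steel

Normalizing units and computing the index:
  epoxy: E = 3.992 GPa, ρ = 1220 kg/m³, cost = 7.700 $/kg
  brass: E = 100.7 GPa, ρ = 8516 kg/m³, cost = 7.610 $/kg
  stainless steel: E = 202.8 GPa, ρ = 8041 kg/m³, cost = 5.291 $/kg
  silicon carbide: E = 422.0 GPa, ρ = 3133 kg/m³, cost = 36.00 $/kg
  GFRP laminate: E = 25.20 GPa, ρ = 1920 kg/m³, cost = 6.393 $/kg
  polycarbonate: E = 2.300 GPa, ρ = 1214 kg/m³, cost = 3.086 $/kg
  stainless steel: M = 4.77 MN·m per $
  silicon carbide: M = 3.74 MN·m per $
  GFRP laminate: M = 2.05 MN·m per $
  brass: M = 1.55 MN·m per $
  polycarbonate: M = 0.614 MN·m per $
  epoxy: M = 0.425 MN·m per $
Stainless steel ranks first.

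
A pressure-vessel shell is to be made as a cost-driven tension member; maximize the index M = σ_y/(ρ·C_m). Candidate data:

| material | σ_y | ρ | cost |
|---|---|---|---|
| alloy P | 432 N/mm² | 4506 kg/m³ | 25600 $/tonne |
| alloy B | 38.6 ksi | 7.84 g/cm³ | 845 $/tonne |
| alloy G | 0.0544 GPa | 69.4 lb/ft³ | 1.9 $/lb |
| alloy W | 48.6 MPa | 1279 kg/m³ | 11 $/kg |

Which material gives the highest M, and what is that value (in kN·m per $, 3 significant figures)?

Convert each candidate to consistent units, then evaluate M:
  alloy P: σ_y = 432.0 MPa, ρ = 4506 kg/m³, cost = 25.60 $/kg
  alloy B: σ_y = 266.1 MPa, ρ = 7840 kg/m³, cost = 0.8450 $/kg
  alloy G: σ_y = 54.40 MPa, ρ = 1112 kg/m³, cost = 4.189 $/kg
  alloy W: σ_y = 48.60 MPa, ρ = 1279 kg/m³, cost = 11.00 $/kg
  alloy B: M = 40.2 kN·m per $
  alloy G: M = 11.7 kN·m per $
  alloy P: M = 3.75 kN·m per $
  alloy W: M = 3.45 kN·m per $
Highest index: alloy B.

alloy B, M = 40.2 kN·m per $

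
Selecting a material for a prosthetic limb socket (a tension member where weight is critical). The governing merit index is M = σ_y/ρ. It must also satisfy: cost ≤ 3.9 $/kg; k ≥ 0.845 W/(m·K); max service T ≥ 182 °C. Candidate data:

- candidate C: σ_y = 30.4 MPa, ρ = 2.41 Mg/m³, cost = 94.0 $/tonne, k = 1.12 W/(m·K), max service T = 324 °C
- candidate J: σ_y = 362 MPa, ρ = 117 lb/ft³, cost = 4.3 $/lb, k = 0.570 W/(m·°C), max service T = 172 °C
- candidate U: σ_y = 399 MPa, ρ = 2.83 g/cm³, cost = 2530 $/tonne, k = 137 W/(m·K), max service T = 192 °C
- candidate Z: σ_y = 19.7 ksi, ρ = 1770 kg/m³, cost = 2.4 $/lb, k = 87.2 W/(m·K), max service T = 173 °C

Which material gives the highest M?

candidate U

Screen on constraints: cost ≤ 3.9 $/kg; k ≥ 0.845 W/(m·K); max service T ≥ 182 °C. Survivors: candidate C, candidate U.
Normalizing units and computing the index:
  candidate C: σ_y = 30.40 MPa, ρ = 2410 kg/m³
  candidate U: σ_y = 399.0 MPa, ρ = 2830 kg/m³
  candidate U: M = 141 kN·m/kg
  candidate C: M = 12.6 kN·m/kg
The maximum is for candidate U.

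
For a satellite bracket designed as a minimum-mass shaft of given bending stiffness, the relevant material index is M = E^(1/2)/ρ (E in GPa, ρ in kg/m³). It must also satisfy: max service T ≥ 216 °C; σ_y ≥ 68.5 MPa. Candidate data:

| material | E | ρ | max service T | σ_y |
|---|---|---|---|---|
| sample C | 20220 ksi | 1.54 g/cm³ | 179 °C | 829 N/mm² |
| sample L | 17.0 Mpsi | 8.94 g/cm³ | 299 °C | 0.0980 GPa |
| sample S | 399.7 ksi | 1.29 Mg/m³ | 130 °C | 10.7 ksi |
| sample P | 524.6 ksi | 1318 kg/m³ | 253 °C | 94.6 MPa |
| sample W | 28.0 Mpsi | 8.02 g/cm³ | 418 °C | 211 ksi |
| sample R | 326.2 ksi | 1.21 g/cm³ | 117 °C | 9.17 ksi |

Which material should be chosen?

sample W

Screen on constraints: max service T ≥ 216 °C; σ_y ≥ 68.5 MPa. Survivors: sample L, sample P, sample W.
Normalizing units and computing the index:
  sample L: E = 117.2 GPa, ρ = 8940 kg/m³
  sample P: E = 3.617 GPa, ρ = 1318 kg/m³
  sample W: E = 193.1 GPa, ρ = 8020 kg/m³
  sample W: M = 1.73×10⁻³
  sample P: M = 1.44×10⁻³
  sample L: M = 1.21×10⁻³
Sample W has the largest M.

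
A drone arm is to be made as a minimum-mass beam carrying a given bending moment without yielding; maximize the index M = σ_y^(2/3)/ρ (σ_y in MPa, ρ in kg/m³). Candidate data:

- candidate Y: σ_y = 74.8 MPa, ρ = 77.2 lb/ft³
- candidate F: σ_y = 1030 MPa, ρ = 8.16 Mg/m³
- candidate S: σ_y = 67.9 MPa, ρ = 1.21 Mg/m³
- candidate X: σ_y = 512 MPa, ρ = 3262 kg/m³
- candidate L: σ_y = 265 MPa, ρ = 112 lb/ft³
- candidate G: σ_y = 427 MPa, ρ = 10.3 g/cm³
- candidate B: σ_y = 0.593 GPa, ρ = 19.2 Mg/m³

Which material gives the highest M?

candidate L

In SI units:
  candidate Y: σ_y = 74.80 MPa, ρ = 1237 kg/m³
  candidate F: σ_y = 1030 MPa, ρ = 8160 kg/m³
  candidate S: σ_y = 67.90 MPa, ρ = 1210 kg/m³
  candidate X: σ_y = 512.0 MPa, ρ = 3262 kg/m³
  candidate L: σ_y = 265.0 MPa, ρ = 1794 kg/m³
  candidate G: σ_y = 427.0 MPa, ρ = 10300 kg/m³
  candidate B: σ_y = 593.0 MPa, ρ = 19200 kg/m³
  candidate L: M = 23.0×10⁻³
  candidate X: M = 19.6×10⁻³
  candidate Y: M = 14.4×10⁻³
  candidate S: M = 13.8×10⁻³
  candidate F: M = 12.5×10⁻³
  candidate G: M = 5.51×10⁻³
  candidate B: M = 3.68×10⁻³
Candidate L ranks first.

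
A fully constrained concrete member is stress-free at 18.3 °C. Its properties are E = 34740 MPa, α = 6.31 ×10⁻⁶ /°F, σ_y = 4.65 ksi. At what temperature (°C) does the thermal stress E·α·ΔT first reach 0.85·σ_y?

87.4 °C

E = 34740 MPa = 34.74 GPa.
α = 6.31×10⁻⁶/°F × 9/5 = 11.4×10⁻⁶/K.
σ_y = 4.65 ksi = 32.06 MPa.
E·α·ΔT = 27.25 MPa ⇒ ΔT = 27.25 / (34.74×10³ × 11.4×10⁻⁶) = 69.07 K.
T = 18.3 + 69.07 = 87.37 °C.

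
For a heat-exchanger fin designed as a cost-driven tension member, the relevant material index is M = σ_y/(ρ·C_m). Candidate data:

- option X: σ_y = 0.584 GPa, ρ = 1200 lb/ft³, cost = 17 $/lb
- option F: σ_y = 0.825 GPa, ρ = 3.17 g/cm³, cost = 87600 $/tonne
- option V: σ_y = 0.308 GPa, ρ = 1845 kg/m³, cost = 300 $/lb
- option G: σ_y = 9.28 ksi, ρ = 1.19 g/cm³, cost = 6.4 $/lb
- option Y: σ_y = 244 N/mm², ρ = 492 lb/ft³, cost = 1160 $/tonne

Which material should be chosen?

After converting to SI:
  option X: σ_y = 584.0 MPa, ρ = 19220 kg/m³, cost = 37.48 $/kg
  option F: σ_y = 825.0 MPa, ρ = 3170 kg/m³, cost = 87.60 $/kg
  option V: σ_y = 308.0 MPa, ρ = 1845 kg/m³, cost = 661.4 $/kg
  option G: σ_y = 63.98 MPa, ρ = 1190 kg/m³, cost = 14.11 $/kg
  option Y: σ_y = 244.0 MPa, ρ = 7881 kg/m³, cost = 1.160 $/kg
  option Y: M = 26.7 kN·m per $
  option G: M = 3.81 kN·m per $
  option F: M = 2.97 kN·m per $
  option X: M = 0.811 kN·m per $
  option V: M = 0.252 kN·m per $
Highest index: option Y.

option Y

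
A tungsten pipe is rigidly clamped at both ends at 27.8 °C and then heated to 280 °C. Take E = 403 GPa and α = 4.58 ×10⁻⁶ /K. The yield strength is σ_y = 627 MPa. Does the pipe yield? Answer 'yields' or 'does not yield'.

does not yield

ΔT = 252.2 K. Constrained thermal stress σ = E·α·ΔT = 403.0×10³ MPa × 4.58×10⁻⁶ × 252.2 = 465 MPa (compressive).
Compare to σ_y = 627 MPa: σ < σ_y, so it does not yield.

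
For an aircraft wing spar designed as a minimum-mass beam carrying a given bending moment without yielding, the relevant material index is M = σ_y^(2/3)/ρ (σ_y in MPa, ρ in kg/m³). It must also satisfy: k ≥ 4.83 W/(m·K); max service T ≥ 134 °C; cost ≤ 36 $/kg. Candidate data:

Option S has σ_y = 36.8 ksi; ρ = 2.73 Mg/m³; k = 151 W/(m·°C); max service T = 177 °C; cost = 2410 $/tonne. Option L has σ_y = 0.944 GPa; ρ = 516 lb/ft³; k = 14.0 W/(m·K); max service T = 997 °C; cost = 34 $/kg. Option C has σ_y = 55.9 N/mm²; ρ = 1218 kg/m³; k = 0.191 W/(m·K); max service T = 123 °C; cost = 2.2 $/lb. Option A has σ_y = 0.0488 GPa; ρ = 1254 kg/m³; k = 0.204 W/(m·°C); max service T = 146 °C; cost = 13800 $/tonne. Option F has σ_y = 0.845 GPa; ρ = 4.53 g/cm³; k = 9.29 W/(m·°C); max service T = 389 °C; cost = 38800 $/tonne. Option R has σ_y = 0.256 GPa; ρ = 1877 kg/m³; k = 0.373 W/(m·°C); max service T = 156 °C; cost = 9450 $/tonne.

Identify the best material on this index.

option S

Screen on constraints: k ≥ 4.83 W/(m·K); max service T ≥ 134 °C; cost ≤ 36 $/kg. Survivors: option S, option L.
In SI units:
  option S: σ_y = 253.7 MPa, ρ = 2730 kg/m³
  option L: σ_y = 944.0 MPa, ρ = 8266 kg/m³
  option S: M = 14.7×10⁻³
  option L: M = 11.6×10⁻³
Highest index: option S.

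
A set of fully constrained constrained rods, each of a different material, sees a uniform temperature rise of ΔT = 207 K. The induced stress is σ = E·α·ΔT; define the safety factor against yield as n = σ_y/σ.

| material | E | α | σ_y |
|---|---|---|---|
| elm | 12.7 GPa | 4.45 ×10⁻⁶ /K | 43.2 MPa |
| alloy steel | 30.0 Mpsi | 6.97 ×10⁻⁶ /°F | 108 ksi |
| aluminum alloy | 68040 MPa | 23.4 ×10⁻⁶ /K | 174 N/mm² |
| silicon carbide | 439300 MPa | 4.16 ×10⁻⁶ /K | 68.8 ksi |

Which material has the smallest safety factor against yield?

aluminum alloy

Per material, after unit conversion:
  elm: E = 12.70, α = 4.45, σ_y = 43.20 → σ = 11.7 MPa, n = 3.69
  alloy steel: E = 206.8, α = 12.5, σ_y = 744.6 → σ = 537 MPa, n = 1.39
  aluminum alloy: E = 68.04, α = 23.4, σ_y = 174.0 → σ = 330 MPa, n = 0.528
  silicon carbide: E = 439.3, α = 4.16, σ_y = 474.4 → σ = 378 MPa, n = 1.25
The minimum is aluminum alloy at n = 0.528.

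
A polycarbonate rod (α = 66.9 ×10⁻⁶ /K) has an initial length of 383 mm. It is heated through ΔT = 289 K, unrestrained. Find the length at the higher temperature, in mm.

ΔL = α·L₀·ΔT = 66.9×10⁻⁶ × 383 mm × 289.0 K = 7.40 mm.
L = L₀ + ΔL = 383 + 7.40 = 390.40 mm.

390.40 mm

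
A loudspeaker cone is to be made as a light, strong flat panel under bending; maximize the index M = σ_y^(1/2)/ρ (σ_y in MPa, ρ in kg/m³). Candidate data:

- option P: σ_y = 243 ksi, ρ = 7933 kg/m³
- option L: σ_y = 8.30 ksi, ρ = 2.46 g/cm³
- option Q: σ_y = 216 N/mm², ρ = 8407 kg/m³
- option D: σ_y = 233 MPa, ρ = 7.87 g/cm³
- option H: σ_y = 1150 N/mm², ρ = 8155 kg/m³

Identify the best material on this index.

In SI units:
  option P: σ_y = 1675 MPa, ρ = 7933 kg/m³
  option L: σ_y = 57.23 MPa, ρ = 2460 kg/m³
  option Q: σ_y = 216.0 MPa, ρ = 8407 kg/m³
  option D: σ_y = 233.0 MPa, ρ = 7870 kg/m³
  option H: σ_y = 1150 MPa, ρ = 8155 kg/m³
  option P: M = 5.16×10⁻³
  option H: M = 4.16×10⁻³
  option L: M = 3.08×10⁻³
  option D: M = 1.94×10⁻³
  option Q: M = 1.75×10⁻³
Option P has the largest M.

option P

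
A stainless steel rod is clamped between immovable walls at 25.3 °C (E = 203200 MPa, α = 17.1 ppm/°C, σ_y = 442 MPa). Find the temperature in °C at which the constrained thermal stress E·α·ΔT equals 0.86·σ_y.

135 °C

E = 203200 MPa = 203.2 GPa.
E·α·ΔT = 380.1 MPa ⇒ ΔT = 380.1 / (203.2×10³ × 17.1×10⁻⁶) = 109.4 K.
T = 25.3 + 109.4 = 134.7 °C.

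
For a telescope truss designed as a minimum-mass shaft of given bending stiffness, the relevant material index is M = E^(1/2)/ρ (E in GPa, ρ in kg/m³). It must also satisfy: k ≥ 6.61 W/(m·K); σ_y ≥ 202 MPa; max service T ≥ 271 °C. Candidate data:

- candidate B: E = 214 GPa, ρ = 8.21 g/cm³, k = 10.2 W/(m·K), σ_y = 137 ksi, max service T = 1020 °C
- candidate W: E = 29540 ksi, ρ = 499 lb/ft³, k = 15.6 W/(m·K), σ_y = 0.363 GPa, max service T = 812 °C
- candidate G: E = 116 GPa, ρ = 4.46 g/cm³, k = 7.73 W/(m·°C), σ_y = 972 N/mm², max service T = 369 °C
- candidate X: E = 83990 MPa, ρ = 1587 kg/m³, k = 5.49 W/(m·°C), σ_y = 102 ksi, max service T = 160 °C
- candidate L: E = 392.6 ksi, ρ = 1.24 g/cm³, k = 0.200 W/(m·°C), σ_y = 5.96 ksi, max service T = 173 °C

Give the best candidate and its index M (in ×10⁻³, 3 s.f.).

Screen on constraints: k ≥ 6.61 W/(m·K); σ_y ≥ 202 MPa; max service T ≥ 271 °C. Survivors: candidate B, candidate W, candidate G.
Putting every candidate on a common basis:
  candidate B: E = 214.0 GPa, ρ = 8210 kg/m³
  candidate W: E = 203.7 GPa, ρ = 7993 kg/m³
  candidate G: E = 116.0 GPa, ρ = 4460 kg/m³
  candidate G: M = 2.41×10⁻³
  candidate W: M = 1.79×10⁻³
  candidate B: M = 1.78×10⁻³
Candidate G has the largest M.

candidate G, M = 2.41×10⁻³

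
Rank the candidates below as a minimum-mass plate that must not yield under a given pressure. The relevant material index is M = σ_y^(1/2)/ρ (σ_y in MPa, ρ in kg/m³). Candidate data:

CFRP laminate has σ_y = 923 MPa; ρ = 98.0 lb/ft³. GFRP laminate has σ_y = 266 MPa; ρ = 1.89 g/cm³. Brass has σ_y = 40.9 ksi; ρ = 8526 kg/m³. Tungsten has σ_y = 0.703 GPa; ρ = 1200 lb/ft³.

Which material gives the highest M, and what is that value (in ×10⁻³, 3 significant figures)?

CFRP laminate, M = 19.4×10⁻³

Putting every candidate on a common basis:
  CFRP laminate: σ_y = 923.0 MPa, ρ = 1570 kg/m³
  GFRP laminate: σ_y = 266.0 MPa, ρ = 1890 kg/m³
  brass: σ_y = 282.0 MPa, ρ = 8526 kg/m³
  tungsten: σ_y = 703.0 MPa, ρ = 19220 kg/m³
  CFRP laminate: M = 19.4×10⁻³
  GFRP laminate: M = 8.63×10⁻³
  brass: M = 1.97×10⁻³
  tungsten: M = 1.38×10⁻³
Highest index: CFRP laminate.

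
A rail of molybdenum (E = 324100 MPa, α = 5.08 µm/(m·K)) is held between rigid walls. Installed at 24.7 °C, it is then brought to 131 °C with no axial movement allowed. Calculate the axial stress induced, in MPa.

E = 324100 MPa = 324.1 GPa.
ΔT = 106.3 K. Constrained thermal stress σ = E·α·ΔT = 324.1×10³ MPa × 5.08×10⁻⁶ × 106.3 = 175 MPa (compressive).

175 MPa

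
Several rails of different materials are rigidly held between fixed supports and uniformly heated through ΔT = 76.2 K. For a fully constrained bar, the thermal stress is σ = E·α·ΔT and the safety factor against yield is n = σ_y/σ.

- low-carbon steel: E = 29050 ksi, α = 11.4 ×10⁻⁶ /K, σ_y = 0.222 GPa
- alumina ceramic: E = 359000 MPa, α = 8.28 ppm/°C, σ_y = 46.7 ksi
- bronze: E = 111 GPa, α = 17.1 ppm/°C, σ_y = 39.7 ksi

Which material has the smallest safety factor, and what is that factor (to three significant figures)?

Converting E to GPa, α to ×10⁻⁶/K, σ_y to MPa, then σ and n for each:
  low-carbon steel: E = 200.3, α = 11.4, σ_y = 222.0 → σ = 174 MPa, n = 1.28
  alumina ceramic: E = 359.0, α = 8.28, σ_y = 322.0 → σ = 227 MPa, n = 1.42
  bronze: E = 111.0, α = 17.1, σ_y = 273.7 → σ = 145 MPa, n = 1.89
The minimum is low-carbon steel at n = 1.28.

low-carbon steel, n = 1.28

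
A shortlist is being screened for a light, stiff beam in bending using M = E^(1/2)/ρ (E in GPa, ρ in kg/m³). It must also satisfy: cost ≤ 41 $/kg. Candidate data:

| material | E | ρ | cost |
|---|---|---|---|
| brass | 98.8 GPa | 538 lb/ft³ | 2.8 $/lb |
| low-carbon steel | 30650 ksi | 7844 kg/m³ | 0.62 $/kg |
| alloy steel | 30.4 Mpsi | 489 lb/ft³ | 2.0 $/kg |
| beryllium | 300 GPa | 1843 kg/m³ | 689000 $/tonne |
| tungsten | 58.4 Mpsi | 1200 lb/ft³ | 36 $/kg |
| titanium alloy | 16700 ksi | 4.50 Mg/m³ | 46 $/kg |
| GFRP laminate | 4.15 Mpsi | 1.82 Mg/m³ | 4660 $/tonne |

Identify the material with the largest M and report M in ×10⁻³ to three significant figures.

Screen on constraints: cost ≤ 41 $/kg. Survivors: brass, low-carbon steel, alloy steel, tungsten, GFRP laminate.
Normalizing units and computing the index:
  brass: E = 98.80 GPa, ρ = 8618 kg/m³
  low-carbon steel: E = 211.3 GPa, ρ = 7844 kg/m³
  alloy steel: E = 209.6 GPa, ρ = 7833 kg/m³
  tungsten: E = 402.7 GPa, ρ = 19220 kg/m³
  GFRP laminate: E = 28.61 GPa, ρ = 1820 kg/m³
  GFRP laminate: M = 2.94×10⁻³
  low-carbon steel: M = 1.85×10⁻³
  alloy steel: M = 1.85×10⁻³
  brass: M = 1.15×10⁻³
  tungsten: M = 1.04×10⁻³
GFRP laminate ranks first.

GFRP laminate, M = 2.94×10⁻³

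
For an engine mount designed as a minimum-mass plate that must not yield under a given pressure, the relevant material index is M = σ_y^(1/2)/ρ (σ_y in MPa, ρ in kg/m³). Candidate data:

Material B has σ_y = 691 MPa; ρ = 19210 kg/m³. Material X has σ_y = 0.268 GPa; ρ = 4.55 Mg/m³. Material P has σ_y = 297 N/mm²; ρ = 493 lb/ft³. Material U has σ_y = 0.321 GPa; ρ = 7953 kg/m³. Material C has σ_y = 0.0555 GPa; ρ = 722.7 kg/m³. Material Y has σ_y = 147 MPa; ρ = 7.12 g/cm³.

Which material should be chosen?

material C

Convert each candidate to consistent units, then evaluate M:
  material B: σ_y = 691.0 MPa, ρ = 19210 kg/m³
  material X: σ_y = 268.0 MPa, ρ = 4550 kg/m³
  material P: σ_y = 297.0 MPa, ρ = 7897 kg/m³
  material U: σ_y = 321.0 MPa, ρ = 7953 kg/m³
  material C: σ_y = 55.50 MPa, ρ = 722.7 kg/m³
  material Y: σ_y = 147.0 MPa, ρ = 7120 kg/m³
  material C: M = 10.3×10⁻³
  material X: M = 3.60×10⁻³
  material U: M = 2.25×10⁻³
  material P: M = 2.18×10⁻³
  material Y: M = 1.70×10⁻³
  material B: M = 1.37×10⁻³
Material C has the largest M.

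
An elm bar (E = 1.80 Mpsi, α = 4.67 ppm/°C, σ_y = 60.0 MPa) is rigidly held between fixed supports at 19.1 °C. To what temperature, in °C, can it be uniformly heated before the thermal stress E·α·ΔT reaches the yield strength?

1050 °C

E = 1.80 Mpsi = 12.41 GPa.
E·α·ΔT = 60.00 MPa ⇒ ΔT = 60.00 / (12.41×10³ × 4.67×10⁻⁶) = 1035 K.
T = 19.1 + 1035 = 1054 °C.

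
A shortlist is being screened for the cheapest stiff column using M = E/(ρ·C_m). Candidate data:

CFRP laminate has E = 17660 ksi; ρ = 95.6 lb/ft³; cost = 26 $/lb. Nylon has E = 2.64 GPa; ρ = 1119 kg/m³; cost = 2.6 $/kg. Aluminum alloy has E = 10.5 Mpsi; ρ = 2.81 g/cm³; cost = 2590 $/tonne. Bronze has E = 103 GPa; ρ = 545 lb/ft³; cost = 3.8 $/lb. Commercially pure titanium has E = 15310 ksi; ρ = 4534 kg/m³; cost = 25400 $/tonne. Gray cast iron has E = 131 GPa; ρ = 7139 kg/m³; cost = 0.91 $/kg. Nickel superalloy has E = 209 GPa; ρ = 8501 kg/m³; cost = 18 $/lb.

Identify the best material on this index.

gray cast iron

Normalizing units and computing the index:
  CFRP laminate: E = 121.8 GPa, ρ = 1531 kg/m³, cost = 57.32 $/kg
  nylon: E = 2.640 GPa, ρ = 1119 kg/m³, cost = 2.600 $/kg
  aluminum alloy: E = 72.39 GPa, ρ = 2810 kg/m³, cost = 2.590 $/kg
  bronze: E = 103.0 GPa, ρ = 8730 kg/m³, cost = 8.377 $/kg
  commercially pure titanium: E = 105.6 GPa, ρ = 4534 kg/m³, cost = 25.40 $/kg
  gray cast iron: E = 131.0 GPa, ρ = 7139 kg/m³, cost = 0.9100 $/kg
  nickel superalloy: E = 209.0 GPa, ρ = 8501 kg/m³, cost = 39.68 $/kg
  gray cast iron: M = 20.2 MN·m per $
  aluminum alloy: M = 9.95 MN·m per $
  bronze: M = 1.41 MN·m per $
  CFRP laminate: M = 1.39 MN·m per $
  commercially pure titanium: M = 0.917 MN·m per $
  nylon: M = 0.907 MN·m per $
  nickel superalloy: M = 0.620 MN·m per $
Gray cast iron ranks first.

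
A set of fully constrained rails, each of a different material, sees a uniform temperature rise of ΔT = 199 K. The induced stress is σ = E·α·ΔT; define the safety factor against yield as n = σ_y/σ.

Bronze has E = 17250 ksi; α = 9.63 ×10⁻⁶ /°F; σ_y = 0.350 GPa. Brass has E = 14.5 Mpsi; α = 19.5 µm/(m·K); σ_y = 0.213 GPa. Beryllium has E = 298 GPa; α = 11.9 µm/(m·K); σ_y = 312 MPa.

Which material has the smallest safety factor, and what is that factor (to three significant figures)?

Per material, after unit conversion:
  bronze: E = 118.9, α = 17.3, σ_y = 350.0 → σ = 410 MPa, n = 0.853
  brass: E = 99.97, α = 19.5, σ_y = 213.0 → σ = 388 MPa, n = 0.549
  beryllium: E = 298.0, α = 11.9, σ_y = 312.0 → σ = 706 MPa, n = 0.442
Smallest n: beryllium with n = 0.442.

beryllium, n = 0.442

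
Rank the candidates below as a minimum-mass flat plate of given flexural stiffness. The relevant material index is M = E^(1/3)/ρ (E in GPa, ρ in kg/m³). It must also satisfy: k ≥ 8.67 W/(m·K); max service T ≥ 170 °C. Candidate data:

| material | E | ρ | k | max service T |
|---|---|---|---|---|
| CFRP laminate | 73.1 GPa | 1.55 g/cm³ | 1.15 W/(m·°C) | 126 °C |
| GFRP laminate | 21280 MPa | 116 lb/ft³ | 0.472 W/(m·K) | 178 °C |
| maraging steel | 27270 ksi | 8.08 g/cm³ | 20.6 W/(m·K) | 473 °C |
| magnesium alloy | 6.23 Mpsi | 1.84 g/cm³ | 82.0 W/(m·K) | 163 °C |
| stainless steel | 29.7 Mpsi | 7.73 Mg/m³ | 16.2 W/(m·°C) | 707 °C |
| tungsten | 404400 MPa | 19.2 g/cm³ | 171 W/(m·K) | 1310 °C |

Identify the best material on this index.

stainless steel

Screen on constraints: k ≥ 8.67 W/(m·K); max service T ≥ 170 °C. Survivors: maraging steel, stainless steel, tungsten.
After converting to SI:
  maraging steel: E = 188.0 GPa, ρ = 8080 kg/m³
  stainless steel: E = 204.8 GPa, ρ = 7730 kg/m³
  tungsten: E = 404.4 GPa, ρ = 19200 kg/m³
  stainless steel: M = 0.763×10⁻³
  maraging steel: M = 0.709×10⁻³
  tungsten: M = 0.385×10⁻³
Highest index: stainless steel.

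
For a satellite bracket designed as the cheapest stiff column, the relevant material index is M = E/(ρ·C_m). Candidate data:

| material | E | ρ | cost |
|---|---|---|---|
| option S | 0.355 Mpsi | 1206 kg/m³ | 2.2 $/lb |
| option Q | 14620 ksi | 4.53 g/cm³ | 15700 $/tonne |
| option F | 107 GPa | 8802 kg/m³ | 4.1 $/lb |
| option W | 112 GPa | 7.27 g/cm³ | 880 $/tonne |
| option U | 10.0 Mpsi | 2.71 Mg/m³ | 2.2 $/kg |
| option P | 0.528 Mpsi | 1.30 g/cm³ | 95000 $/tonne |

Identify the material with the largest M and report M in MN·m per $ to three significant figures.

After converting to SI:
  option S: E = 2.448 GPa, ρ = 1206 kg/m³, cost = 4.850 $/kg
  option Q: E = 100.8 GPa, ρ = 4530 kg/m³, cost = 15.70 $/kg
  option F: E = 107.0 GPa, ρ = 8802 kg/m³, cost = 9.039 $/kg
  option W: E = 112.0 GPa, ρ = 7270 kg/m³, cost = 0.8800 $/kg
  option U: E = 68.95 GPa, ρ = 2710 kg/m³, cost = 2.200 $/kg
  option P: E = 3.640 GPa, ρ = 1300 kg/m³, cost = 95.00 $/kg
  option W: M = 17.5 MN·m per $
  option U: M = 11.6 MN·m per $
  option Q: M = 1.42 MN·m per $
  option F: M = 1.34 MN·m per $
  option S: M = 0.418 MN·m per $
  option P: M = 0.0295 MN·m per $
Option W ranks first.

option W, M = 17.5 MN·m per $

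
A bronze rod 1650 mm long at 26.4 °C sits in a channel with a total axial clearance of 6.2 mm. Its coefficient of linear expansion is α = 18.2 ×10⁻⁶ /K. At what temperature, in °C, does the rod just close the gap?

233 °C

α·L₀·ΔT = 6.2 mm ⇒ ΔT = 6.2 / (18.2×10⁻⁶ × 1650.0) = 206.5 K.
T = 26.4 + 206.5 = 232.9 °C.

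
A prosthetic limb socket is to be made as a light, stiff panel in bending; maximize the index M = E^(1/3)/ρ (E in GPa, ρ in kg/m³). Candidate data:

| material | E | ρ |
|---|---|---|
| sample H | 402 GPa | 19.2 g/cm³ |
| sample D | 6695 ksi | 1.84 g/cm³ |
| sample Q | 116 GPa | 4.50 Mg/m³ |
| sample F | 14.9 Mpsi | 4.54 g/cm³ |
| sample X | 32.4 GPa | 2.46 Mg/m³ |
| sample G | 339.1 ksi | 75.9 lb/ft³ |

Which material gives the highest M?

sample D

Normalizing units and computing the index:
  sample H: E = 402.0 GPa, ρ = 19200 kg/m³
  sample D: E = 46.16 GPa, ρ = 1840 kg/m³
  sample Q: E = 116.0 GPa, ρ = 4500 kg/m³
  sample F: E = 102.7 GPa, ρ = 4540 kg/m³
  sample X: E = 32.40 GPa, ρ = 2460 kg/m³
  sample G: E = 2.338 GPa, ρ = 1216 kg/m³
  sample D: M = 1.95×10⁻³
  sample X: M = 1.30×10⁻³
  sample G: M = 1.09×10⁻³
  sample Q: M = 1.08×10⁻³
  sample F: M = 1.03×10⁻³
  sample H: M = 0.384×10⁻³
Sample D ranks first.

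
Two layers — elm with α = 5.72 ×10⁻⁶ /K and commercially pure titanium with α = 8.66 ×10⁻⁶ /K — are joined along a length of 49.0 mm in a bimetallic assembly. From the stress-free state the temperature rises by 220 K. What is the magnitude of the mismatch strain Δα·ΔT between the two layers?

6.47×10⁻⁴

Δα = |5.72 − 8.66|×10⁻⁶/K = 2.94×10⁻⁶/K.
Mismatch strain = Δα·ΔT = 2.94×10⁻⁶ × 220.0 = 6.47×10⁻⁴.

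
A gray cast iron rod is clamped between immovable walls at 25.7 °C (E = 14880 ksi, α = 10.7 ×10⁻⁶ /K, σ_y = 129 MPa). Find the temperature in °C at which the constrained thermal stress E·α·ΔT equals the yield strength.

143 °C

E = 14880 ksi = 102.6 GPa.
E·α·ΔT = 129.0 MPa ⇒ ΔT = 129.0 / (102.6×10³ × 10.7×10⁻⁶) = 117.5 K.
T = 25.7 + 117.5 = 143.2 °C.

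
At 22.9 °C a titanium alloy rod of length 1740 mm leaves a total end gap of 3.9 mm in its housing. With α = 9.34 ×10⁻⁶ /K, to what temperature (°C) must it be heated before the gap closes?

α·L₀·ΔT = 3.9 mm ⇒ ΔT = 3.9 / (9.34×10⁻⁶ × 1740.0) = 240.0 K.
T = 22.9 + 240.0 = 262.9 °C.

263 °C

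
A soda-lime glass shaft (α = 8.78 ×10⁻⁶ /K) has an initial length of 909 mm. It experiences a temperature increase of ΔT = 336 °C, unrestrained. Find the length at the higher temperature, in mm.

911.68 mm

ΔL = α·L₀·ΔT = 8.78×10⁻⁶ × 909 mm × 336.0 K = 2.68 mm.
L = L₀ + ΔL = 909 + 2.68 = 911.68 mm.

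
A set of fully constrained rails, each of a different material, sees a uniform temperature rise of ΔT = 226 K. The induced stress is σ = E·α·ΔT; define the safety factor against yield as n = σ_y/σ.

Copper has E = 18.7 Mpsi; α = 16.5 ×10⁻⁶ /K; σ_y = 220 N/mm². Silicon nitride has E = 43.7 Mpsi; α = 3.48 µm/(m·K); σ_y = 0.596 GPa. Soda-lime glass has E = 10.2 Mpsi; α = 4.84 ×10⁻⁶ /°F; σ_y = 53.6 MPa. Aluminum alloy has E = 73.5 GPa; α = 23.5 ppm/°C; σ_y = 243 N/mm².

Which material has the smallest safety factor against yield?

soda-lime glass

In consistent units (E in GPa, α in ×10⁻⁶/K, σ_y in MPa):
  copper: E = 128.9, α = 16.5, σ_y = 220.0 → σ = 481 MPa, n = 0.458
  silicon nitride: E = 301.3, α = 3.48, σ_y = 596.0 → σ = 237 MPa, n = 2.52
  soda-lime glass: E = 70.33, α = 8.71, σ_y = 53.60 → σ = 138 MPa, n = 0.387
  aluminum alloy: E = 73.50, α = 23.5, σ_y = 243.0 → σ = 390 MPa, n = 0.623
The minimum is soda-lime glass at n = 0.387.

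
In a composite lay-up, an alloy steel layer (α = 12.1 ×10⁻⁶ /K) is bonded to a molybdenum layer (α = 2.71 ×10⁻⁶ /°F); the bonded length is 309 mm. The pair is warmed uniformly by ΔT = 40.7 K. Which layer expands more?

alloy steel

molybdenum: α = 2.71×10⁻⁶/°F × 9/5 = 4.88×10⁻⁶/K.
α(alloy steel) = 12.1×10⁻⁶/K vs α(molybdenum) = 4.88×10⁻⁶/K.
Higher α expands more for the same ΔT: alloy steel.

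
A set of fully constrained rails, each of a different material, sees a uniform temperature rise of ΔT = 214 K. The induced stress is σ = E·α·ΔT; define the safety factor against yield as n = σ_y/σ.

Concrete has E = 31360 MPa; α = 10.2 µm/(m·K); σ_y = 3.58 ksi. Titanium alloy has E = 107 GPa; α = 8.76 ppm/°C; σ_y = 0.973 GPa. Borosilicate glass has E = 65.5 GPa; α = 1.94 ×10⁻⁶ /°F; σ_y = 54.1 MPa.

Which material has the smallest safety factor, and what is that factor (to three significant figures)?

concrete, n = 0.361

Per material, after unit conversion:
  concrete: E = 31.36, α = 10.2, σ_y = 24.68 → σ = 68.5 MPa, n = 0.361
  titanium alloy: E = 107.0, α = 8.76, σ_y = 973.0 → σ = 201 MPa, n = 4.85
  borosilicate glass: E = 65.50, α = 3.49, σ_y = 54.10 → σ = 48.9 MPa, n = 1.11
The minimum is concrete at n = 0.361.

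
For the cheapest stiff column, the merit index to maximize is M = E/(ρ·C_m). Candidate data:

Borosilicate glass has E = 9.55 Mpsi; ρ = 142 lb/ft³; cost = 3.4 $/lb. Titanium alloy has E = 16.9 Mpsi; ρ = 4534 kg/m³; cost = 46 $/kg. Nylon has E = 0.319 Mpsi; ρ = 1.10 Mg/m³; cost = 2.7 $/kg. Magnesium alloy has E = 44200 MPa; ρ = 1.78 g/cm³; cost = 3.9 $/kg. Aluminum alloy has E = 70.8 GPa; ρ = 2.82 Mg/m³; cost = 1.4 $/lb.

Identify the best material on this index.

Putting every candidate on a common basis:
  borosilicate glass: E = 65.84 GPa, ρ = 2275 kg/m³, cost = 7.496 $/kg
  titanium alloy: E = 116.5 GPa, ρ = 4534 kg/m³, cost = 46.00 $/kg
  nylon: E = 2.199 GPa, ρ = 1100 kg/m³, cost = 2.700 $/kg
  magnesium alloy: E = 44.20 GPa, ρ = 1780 kg/m³, cost = 3.900 $/kg
  aluminum alloy: E = 70.80 GPa, ρ = 2820 kg/m³, cost = 3.086 $/kg
  aluminum alloy: M = 8.13 MN·m per $
  magnesium alloy: M = 6.37 MN·m per $
  borosilicate glass: M = 3.86 MN·m per $
  nylon: M = 0.741 MN·m per $
  titanium alloy: M = 0.559 MN·m per $
The maximum is for aluminum alloy.

aluminum alloy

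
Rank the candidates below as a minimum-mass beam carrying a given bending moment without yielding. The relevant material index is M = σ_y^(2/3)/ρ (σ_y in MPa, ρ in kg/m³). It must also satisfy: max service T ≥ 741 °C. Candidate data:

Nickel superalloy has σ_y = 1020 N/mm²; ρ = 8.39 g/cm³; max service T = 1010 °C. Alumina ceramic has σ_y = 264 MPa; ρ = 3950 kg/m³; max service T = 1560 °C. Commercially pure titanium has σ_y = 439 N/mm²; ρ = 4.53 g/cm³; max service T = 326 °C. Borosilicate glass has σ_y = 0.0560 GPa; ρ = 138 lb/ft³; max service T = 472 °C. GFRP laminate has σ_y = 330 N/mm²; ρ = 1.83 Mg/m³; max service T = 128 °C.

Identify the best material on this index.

Screen on constraints: max service T ≥ 741 °C. Survivors: nickel superalloy, alumina ceramic.
After converting to SI:
  nickel superalloy: σ_y = 1020 MPa, ρ = 8390 kg/m³
  alumina ceramic: σ_y = 264.0 MPa, ρ = 3950 kg/m³
  nickel superalloy: M = 12.1×10⁻³
  alumina ceramic: M = 10.4×10⁻³
The maximum is for nickel superalloy.

nickel superalloy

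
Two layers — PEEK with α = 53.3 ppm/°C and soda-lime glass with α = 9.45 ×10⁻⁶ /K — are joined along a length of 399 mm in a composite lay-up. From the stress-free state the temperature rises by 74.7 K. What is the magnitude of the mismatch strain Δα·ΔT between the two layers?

3.28×10⁻³

Δα = |53.3 − 9.45|×10⁻⁶/K = 43.8×10⁻⁶/K.
Mismatch strain = Δα·ΔT = 43.8×10⁻⁶ × 74.7 = 3.28×10⁻³.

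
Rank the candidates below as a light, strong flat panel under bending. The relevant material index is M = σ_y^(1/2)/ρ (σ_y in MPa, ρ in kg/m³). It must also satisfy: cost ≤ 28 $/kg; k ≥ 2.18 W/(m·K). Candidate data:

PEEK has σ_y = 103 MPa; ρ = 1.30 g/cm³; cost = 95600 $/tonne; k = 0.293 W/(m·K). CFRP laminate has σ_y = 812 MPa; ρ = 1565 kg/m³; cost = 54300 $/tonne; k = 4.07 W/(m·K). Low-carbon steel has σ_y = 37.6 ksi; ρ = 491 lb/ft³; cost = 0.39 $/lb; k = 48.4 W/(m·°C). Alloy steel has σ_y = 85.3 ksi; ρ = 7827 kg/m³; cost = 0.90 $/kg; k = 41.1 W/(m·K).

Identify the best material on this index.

Screen on constraints: cost ≤ 28 $/kg; k ≥ 2.18 W/(m·K). Survivors: low-carbon steel, alloy steel.
In SI units:
  low-carbon steel: σ_y = 259.2 MPa, ρ = 7865 kg/m³
  alloy steel: σ_y = 588.1 MPa, ρ = 7827 kg/m³
  alloy steel: M = 3.10×10⁻³
  low-carbon steel: M = 2.05×10⁻³
Alloy steel has the largest M.

alloy steel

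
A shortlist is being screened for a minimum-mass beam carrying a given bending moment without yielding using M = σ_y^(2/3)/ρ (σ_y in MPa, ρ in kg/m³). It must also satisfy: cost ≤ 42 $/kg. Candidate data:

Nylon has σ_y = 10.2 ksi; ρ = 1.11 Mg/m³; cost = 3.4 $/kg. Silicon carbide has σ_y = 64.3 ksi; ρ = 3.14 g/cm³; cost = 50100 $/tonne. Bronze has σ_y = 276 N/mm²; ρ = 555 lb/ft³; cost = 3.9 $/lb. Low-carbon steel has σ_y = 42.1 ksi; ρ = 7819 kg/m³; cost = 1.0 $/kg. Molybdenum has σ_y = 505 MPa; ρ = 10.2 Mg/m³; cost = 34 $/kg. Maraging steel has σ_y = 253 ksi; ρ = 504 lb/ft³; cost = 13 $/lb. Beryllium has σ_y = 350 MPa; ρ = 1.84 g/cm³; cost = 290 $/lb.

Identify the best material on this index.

maraging steel

Screen on constraints: cost ≤ 42 $/kg. Survivors: nylon, bronze, low-carbon steel, molybdenum, maraging steel.
Convert each candidate to consistent units, then evaluate M:
  nylon: σ_y = 70.33 MPa, ρ = 1110 kg/m³
  bronze: σ_y = 276.0 MPa, ρ = 8890 kg/m³
  low-carbon steel: σ_y = 290.3 MPa, ρ = 7819 kg/m³
  molybdenum: σ_y = 505.0 MPa, ρ = 10200 kg/m³
  maraging steel: σ_y = 1744 MPa, ρ = 8073 kg/m³
  maraging steel: M = 17.9×10⁻³
  nylon: M = 15.3×10⁻³
  molybdenum: M = 6.22×10⁻³
  low-carbon steel: M = 5.61×10⁻³
  bronze: M = 4.77×10⁻³
The maximum is for maraging steel.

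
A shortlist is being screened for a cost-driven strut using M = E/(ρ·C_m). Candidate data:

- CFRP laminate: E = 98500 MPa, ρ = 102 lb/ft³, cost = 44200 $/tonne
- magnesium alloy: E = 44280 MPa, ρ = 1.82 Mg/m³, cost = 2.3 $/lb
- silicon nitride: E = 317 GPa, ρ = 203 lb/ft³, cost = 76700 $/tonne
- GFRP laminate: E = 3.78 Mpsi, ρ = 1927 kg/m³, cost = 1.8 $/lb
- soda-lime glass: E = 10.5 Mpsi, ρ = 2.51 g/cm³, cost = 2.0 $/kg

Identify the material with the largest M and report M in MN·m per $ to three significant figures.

After converting to SI:
  CFRP laminate: E = 98.50 GPa, ρ = 1634 kg/m³, cost = 44.20 $/kg
  magnesium alloy: E = 44.28 GPa, ρ = 1820 kg/m³, cost = 5.071 $/kg
  silicon nitride: E = 317.0 GPa, ρ = 3252 kg/m³, cost = 76.70 $/kg
  GFRP laminate: E = 26.06 GPa, ρ = 1927 kg/m³, cost = 3.968 $/kg
  soda-lime glass: E = 72.39 GPa, ρ = 2510 kg/m³, cost = 2.000 $/kg
  soda-lime glass: M = 14.4 MN·m per $
  magnesium alloy: M = 4.80 MN·m per $
  GFRP laminate: M = 3.41 MN·m per $
  CFRP laminate: M = 1.36 MN·m per $
  silicon nitride: M = 1.27 MN·m per $
The maximum is for soda-lime glass.

soda-lime glass, M = 14.4 MN·m per $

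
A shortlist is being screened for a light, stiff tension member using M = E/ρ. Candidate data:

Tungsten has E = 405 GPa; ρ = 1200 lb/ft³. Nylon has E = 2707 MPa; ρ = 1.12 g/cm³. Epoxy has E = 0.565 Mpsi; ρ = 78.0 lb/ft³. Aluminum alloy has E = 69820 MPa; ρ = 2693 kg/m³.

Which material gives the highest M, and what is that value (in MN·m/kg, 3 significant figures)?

aluminum alloy, M = 25.9 MN·m/kg

In SI units:
  tungsten: E = 405.0 GPa, ρ = 19220 kg/m³
  nylon: E = 2.707 GPa, ρ = 1120 kg/m³
  epoxy: E = 3.896 GPa, ρ = 1249 kg/m³
  aluminum alloy: E = 69.82 GPa, ρ = 2693 kg/m³
  aluminum alloy: M = 25.9 MN·m/kg
  tungsten: M = 21.1 MN·m/kg
  epoxy: M = 3.12 MN·m/kg
  nylon: M = 2.42 MN·m/kg
Aluminum alloy has the largest M.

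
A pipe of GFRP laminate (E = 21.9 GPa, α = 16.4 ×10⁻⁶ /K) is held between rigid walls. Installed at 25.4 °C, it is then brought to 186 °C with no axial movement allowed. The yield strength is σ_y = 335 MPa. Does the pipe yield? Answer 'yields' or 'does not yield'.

does not yield

ΔT = 160.6 K. Constrained thermal stress σ = E·α·ΔT = 21.90×10³ MPa × 16.4×10⁻⁶ × 160.6 = 57.7 MPa (compressive).
Compare to σ_y = 335 MPa: σ < σ_y, so it does not yield.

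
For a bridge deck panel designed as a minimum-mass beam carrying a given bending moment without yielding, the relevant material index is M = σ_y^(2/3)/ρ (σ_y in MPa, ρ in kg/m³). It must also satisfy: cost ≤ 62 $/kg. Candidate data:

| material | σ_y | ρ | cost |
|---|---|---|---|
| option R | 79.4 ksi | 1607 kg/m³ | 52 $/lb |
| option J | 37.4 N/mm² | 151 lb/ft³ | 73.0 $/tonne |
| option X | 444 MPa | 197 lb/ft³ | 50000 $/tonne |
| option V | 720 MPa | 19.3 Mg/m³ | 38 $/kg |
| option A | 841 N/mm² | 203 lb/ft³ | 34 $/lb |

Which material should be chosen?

Screen on constraints: cost ≤ 62 $/kg. Survivors: option J, option X, option V.
Putting every candidate on a common basis:
  option J: σ_y = 37.40 MPa, ρ = 2419 kg/m³
  option X: σ_y = 444.0 MPa, ρ = 3156 kg/m³
  option V: σ_y = 720.0 MPa, ρ = 19300 kg/m³
  option X: M = 18.4×10⁻³
  option J: M = 4.62×10⁻³
  option V: M = 4.16×10⁻³
Option X has the largest M.

option X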